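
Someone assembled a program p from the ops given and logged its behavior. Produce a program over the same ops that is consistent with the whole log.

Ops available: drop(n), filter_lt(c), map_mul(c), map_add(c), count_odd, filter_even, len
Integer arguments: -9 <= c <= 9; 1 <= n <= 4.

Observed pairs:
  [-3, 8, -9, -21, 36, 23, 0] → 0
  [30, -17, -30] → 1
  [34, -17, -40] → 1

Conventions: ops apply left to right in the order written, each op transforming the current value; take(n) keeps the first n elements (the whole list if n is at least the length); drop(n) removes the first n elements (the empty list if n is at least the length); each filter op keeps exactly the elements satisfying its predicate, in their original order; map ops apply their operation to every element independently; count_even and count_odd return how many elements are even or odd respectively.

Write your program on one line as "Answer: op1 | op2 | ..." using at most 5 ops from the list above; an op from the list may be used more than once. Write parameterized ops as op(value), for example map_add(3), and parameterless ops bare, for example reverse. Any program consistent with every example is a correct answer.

filter_lt(0) | map_add(2) | map_add(3) | count_odd

Check, running the answer program on each example:
  [-3, 8, -9, -21, 36, 23, 0] -> [-3, -9, -21] -> [-1, -7, -19] -> [2, -4, -16] -> 0
  [30, -17, -30] -> [-17, -30] -> [-15, -28] -> [-12, -25] -> 1
  [34, -17, -40] -> [-17, -40] -> [-15, -38] -> [-12, -35] -> 1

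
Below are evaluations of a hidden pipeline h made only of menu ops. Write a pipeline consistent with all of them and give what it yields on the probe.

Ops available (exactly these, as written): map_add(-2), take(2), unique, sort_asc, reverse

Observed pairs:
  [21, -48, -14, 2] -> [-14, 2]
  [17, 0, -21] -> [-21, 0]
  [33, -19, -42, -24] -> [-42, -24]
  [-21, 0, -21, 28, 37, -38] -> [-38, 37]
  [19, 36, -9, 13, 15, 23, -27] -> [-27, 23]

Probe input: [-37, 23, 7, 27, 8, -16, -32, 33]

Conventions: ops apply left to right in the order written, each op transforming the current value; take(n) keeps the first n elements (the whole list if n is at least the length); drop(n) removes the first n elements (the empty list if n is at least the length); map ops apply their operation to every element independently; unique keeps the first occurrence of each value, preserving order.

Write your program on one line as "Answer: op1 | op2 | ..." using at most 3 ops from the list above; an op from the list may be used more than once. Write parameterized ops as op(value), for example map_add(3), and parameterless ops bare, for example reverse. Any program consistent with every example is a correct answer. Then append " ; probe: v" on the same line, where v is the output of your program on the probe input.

reverse | take(2) | sort_asc ; probe: [-32, 33]

Check, running the answer program on each example:
  [21, -48, -14, 2] -> [2, -14, -48, 21] -> [2, -14] -> [-14, 2]
  [17, 0, -21] -> [-21, 0, 17] -> [-21, 0] -> [-21, 0]
  [33, -19, -42, -24] -> [-24, -42, -19, 33] -> [-24, -42] -> [-42, -24]
  [-21, 0, -21, 28, 37, -38] -> [-38, 37, 28, -21, 0, -21] -> [-38, 37] -> [-38, 37]
  [19, 36, -9, 13, 15, 23, -27] -> [-27, 23, 15, 13, -9, 36, 19] -> [-27, 23] -> [-27, 23]
  probe: [-37, 23, 7, 27, 8, -16, -32, 33] -> [33, -32, -16, 8, 27, 7, 23, -37] -> [33, -32] -> [-32, 33]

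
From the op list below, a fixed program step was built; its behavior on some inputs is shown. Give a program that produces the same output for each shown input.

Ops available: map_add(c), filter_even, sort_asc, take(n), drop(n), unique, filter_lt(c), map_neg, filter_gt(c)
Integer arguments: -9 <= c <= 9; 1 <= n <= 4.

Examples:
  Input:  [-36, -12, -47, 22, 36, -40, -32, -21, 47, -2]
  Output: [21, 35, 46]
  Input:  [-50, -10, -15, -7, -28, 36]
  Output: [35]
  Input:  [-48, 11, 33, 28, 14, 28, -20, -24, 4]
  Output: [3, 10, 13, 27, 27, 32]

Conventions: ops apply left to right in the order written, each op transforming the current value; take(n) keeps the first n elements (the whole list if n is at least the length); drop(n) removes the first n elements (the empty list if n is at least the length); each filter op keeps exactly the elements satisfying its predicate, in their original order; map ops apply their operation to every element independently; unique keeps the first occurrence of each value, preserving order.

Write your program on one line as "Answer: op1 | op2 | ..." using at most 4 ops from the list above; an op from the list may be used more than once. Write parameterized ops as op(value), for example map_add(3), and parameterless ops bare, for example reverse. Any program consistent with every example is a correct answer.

filter_gt(-1) | map_add(-1) | sort_asc

Check, running the answer program on each example:
  [-36, -12, -47, 22, 36, -40, -32, -21, 47, -2] -> [22, 36, 47] -> [21, 35, 46] -> [21, 35, 46]
  [-50, -10, -15, -7, -28, 36] -> [36] -> [35] -> [35]
  [-48, 11, 33, 28, 14, 28, -20, -24, 4] -> [11, 33, 28, 14, 28, 4] -> [10, 32, 27, 13, 27, 3] -> [3, 10, 13, 27, 27, 32]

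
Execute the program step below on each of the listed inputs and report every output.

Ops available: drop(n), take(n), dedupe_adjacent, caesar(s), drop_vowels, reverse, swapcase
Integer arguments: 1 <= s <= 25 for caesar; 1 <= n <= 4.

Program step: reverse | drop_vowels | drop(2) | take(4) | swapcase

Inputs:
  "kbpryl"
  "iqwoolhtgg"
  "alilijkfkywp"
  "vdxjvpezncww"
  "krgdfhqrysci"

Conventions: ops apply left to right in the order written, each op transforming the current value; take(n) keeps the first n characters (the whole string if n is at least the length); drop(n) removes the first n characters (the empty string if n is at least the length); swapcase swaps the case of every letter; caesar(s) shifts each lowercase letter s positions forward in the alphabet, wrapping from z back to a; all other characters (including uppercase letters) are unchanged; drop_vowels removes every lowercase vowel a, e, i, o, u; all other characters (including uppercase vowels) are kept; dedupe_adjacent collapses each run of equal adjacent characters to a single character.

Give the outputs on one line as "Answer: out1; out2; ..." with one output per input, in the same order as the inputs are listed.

"RPBK"; "THLW"; "YKFK"; "CNZP"; "YRQH"

Execution, op by op:
  "kbpryl" -> "lyrpbk" -> "lyrpbk" -> "rpbk" -> "rpbk" -> "RPBK"
  "iqwoolhtgg" -> "ggthloowqi" -> "ggthlwq" -> "thlwq" -> "thlw" -> "THLW"
  "alilijkfkywp" -> "pwykfkjilila" -> "pwykfkjll" -> "ykfkjll" -> "ykfk" -> "YKFK"
  "vdxjvpezncww" -> "wwcnzepvjxdv" -> "wwcnzpvjxdv" -> "cnzpvjxdv" -> "cnzp" -> "CNZP"
  "krgdfhqrysci" -> "icsyrqhfdgrk" -> "csyrqhfdgrk" -> "yrqhfdgrk" -> "yrqh" -> "YRQH"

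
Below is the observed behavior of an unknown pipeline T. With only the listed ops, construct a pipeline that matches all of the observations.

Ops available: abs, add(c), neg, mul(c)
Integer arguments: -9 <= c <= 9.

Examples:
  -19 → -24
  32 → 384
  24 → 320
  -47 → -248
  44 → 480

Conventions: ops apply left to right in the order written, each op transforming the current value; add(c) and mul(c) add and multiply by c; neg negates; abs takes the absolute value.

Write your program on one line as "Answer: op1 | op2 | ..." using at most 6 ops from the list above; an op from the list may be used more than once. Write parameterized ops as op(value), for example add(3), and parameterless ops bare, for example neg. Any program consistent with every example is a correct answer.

add(9) | add(7) | mul(2) | mul(-4) | neg

Check, running the answer program on each example:
  -19 -> -10 -> -3 -> -6 -> 24 -> -24
  32 -> 41 -> 48 -> 96 -> -384 -> 384
  24 -> 33 -> 40 -> 80 -> -320 -> 320
  -47 -> -38 -> -31 -> -62 -> 248 -> -248
  44 -> 53 -> 60 -> 120 -> -480 -> 480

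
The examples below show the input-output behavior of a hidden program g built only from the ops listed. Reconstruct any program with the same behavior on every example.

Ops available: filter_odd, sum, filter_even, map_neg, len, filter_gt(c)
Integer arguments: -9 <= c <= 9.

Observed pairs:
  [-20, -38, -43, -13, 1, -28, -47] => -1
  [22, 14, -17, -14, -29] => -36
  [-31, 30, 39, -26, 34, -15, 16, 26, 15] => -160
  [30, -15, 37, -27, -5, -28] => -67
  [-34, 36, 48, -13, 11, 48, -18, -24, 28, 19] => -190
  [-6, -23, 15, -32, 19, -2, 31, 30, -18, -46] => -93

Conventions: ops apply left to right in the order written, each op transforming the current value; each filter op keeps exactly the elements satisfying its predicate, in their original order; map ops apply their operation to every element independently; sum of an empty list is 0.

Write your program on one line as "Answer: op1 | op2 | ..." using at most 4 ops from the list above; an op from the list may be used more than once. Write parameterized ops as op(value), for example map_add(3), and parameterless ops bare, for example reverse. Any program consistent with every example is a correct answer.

filter_gt(-3) | map_neg | sum

Check, running the answer program on each example:
  [-20, -38, -43, -13, 1, -28, -47] -> [1] -> [-1] -> -1
  [22, 14, -17, -14, -29] -> [22, 14] -> [-22, -14] -> -36
  [-31, 30, 39, -26, 34, -15, 16, 26, 15] -> [30, 39, 34, 16, 26, 15] -> [-30, -39, -34, -16, -26, -15] -> -160
  [30, -15, 37, -27, -5, -28] -> [30, 37] -> [-30, -37] -> -67
  [-34, 36, 48, -13, 11, 48, -18, -24, 28, 19] -> [36, 48, 11, 48, 28, 19] -> [-36, -48, -11, -48, -28, -19] -> -190
  [-6, -23, 15, -32, 19, -2, 31, 30, -18, -46] -> [15, 19, -2, 31, 30] -> [-15, -19, 2, -31, -30] -> -93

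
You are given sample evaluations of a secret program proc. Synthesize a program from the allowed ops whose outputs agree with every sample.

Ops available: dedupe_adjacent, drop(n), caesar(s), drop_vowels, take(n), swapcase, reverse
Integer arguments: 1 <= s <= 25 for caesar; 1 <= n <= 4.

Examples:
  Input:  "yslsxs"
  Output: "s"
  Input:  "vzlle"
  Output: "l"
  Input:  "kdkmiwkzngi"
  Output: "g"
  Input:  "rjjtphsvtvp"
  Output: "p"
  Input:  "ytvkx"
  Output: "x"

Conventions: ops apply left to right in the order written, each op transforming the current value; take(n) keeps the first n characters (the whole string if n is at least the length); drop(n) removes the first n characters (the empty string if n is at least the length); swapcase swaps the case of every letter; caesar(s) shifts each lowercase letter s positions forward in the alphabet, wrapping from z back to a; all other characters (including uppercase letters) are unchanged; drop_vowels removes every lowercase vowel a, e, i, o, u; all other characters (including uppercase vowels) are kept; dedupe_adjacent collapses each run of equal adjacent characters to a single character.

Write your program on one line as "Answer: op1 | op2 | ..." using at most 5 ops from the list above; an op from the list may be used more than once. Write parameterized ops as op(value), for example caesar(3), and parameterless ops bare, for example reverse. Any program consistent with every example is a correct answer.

drop_vowels | dedupe_adjacent | reverse | take(1)

Check, running the answer program on each example:
  "yslsxs" -> "yslsxs" -> "yslsxs" -> "sxslsy" -> "s"
  "vzlle" -> "vzll" -> "vzl" -> "lzv" -> "l"
  "kdkmiwkzngi" -> "kdkmwkzng" -> "kdkmwkzng" -> "gnzkwmkdk" -> "g"
  "rjjtphsvtvp" -> "rjjtphsvtvp" -> "rjtphsvtvp" -> "pvtvshptjr" -> "p"
  "ytvkx" -> "ytvkx" -> "ytvkx" -> "xkvty" -> "x"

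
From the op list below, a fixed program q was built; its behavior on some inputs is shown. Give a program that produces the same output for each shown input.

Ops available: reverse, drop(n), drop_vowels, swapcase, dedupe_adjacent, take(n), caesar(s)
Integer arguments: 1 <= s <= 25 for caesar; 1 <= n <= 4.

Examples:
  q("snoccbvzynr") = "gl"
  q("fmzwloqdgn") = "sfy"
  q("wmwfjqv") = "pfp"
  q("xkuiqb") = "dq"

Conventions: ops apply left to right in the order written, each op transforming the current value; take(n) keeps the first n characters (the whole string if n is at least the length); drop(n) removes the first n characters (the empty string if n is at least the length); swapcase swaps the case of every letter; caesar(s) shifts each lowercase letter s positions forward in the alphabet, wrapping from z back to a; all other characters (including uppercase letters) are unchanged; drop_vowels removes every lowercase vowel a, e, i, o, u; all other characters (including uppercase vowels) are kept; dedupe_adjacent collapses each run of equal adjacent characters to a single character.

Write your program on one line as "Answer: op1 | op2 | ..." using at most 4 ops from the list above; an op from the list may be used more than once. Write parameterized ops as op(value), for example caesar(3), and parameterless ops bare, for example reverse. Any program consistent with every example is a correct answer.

take(3) | drop_vowels | caesar(19) | reverse

Check, running the answer program on each example:
  "snoccbvzynr" -> "sno" -> "sn" -> "lg" -> "gl"
  "fmzwloqdgn" -> "fmz" -> "fmz" -> "yfs" -> "sfy"
  "wmwfjqv" -> "wmw" -> "wmw" -> "pfp" -> "pfp"
  "xkuiqb" -> "xku" -> "xk" -> "qd" -> "dq"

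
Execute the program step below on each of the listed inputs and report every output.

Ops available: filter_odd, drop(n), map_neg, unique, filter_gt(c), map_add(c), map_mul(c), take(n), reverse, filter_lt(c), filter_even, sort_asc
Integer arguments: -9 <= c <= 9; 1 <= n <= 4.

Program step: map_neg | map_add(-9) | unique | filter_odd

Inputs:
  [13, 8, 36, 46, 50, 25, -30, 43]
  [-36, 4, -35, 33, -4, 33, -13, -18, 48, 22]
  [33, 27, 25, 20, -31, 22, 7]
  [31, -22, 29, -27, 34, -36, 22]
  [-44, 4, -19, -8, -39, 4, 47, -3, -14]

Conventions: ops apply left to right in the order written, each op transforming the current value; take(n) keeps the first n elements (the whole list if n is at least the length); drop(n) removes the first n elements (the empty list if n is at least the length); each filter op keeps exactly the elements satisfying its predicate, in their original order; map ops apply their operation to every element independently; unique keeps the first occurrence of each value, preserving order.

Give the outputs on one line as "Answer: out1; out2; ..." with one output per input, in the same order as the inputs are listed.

Execution, op by op:
  [13, 8, 36, 46, 50, 25, -30, 43] -> [-13, -8, -36, -46, -50, -25, 30, -43] -> [-22, -17, -45, -55, -59, -34, 21, -52] -> [-22, -17, -45, -55, -59, -34, 21, -52] -> [-17, -45, -55, -59, 21]
  [-36, 4, -35, 33, -4, 33, -13, -18, 48, 22] -> [36, -4, 35, -33, 4, -33, 13, 18, -48, -22] -> [27, -13, 26, -42, -5, -42, 4, 9, -57, -31] -> [27, -13, 26, -42, -5, 4, 9, -57, -31] -> [27, -13, -5, 9, -57, -31]
  [33, 27, 25, 20, -31, 22, 7] -> [-33, -27, -25, -20, 31, -22, -7] -> [-42, -36, -34, -29, 22, -31, -16] -> [-42, -36, -34, -29, 22, -31, -16] -> [-29, -31]
  [31, -22, 29, -27, 34, -36, 22] -> [-31, 22, -29, 27, -34, 36, -22] -> [-40, 13, -38, 18, -43, 27, -31] -> [-40, 13, -38, 18, -43, 27, -31] -> [13, -43, 27, -31]
  [-44, 4, -19, -8, -39, 4, 47, -3, -14] -> [44, -4, 19, 8, 39, -4, -47, 3, 14] -> [35, -13, 10, -1, 30, -13, -56, -6, 5] -> [35, -13, 10, -1, 30, -56, -6, 5] -> [35, -13, -1, 5]

[-17, -45, -55, -59, 21]; [27, -13, -5, 9, -57, -31]; [-29, -31]; [13, -43, 27, -31]; [35, -13, -1, 5]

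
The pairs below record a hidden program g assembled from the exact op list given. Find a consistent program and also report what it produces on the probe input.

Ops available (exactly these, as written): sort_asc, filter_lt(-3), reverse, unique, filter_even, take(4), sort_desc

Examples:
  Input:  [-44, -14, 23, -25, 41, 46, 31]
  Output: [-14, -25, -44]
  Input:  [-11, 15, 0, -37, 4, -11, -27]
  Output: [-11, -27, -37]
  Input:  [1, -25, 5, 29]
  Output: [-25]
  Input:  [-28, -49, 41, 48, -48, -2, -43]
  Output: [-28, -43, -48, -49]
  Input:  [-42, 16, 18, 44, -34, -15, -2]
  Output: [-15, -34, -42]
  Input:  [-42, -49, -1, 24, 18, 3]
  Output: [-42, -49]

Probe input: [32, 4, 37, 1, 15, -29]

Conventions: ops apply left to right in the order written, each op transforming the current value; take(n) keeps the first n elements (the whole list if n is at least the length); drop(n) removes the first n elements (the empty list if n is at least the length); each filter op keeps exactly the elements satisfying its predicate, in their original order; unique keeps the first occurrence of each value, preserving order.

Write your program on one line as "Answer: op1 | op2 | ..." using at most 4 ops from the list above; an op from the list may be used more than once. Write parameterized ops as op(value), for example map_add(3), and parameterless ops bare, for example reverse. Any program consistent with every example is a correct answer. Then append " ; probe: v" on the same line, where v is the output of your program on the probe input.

sort_desc | filter_lt(-3) | unique ; probe: [-29]

Check, running the answer program on each example:
  [-44, -14, 23, -25, 41, 46, 31] -> [46, 41, 31, 23, -14, -25, -44] -> [-14, -25, -44] -> [-14, -25, -44]
  [-11, 15, 0, -37, 4, -11, -27] -> [15, 4, 0, -11, -11, -27, -37] -> [-11, -11, -27, -37] -> [-11, -27, -37]
  [1, -25, 5, 29] -> [29, 5, 1, -25] -> [-25] -> [-25]
  [-28, -49, 41, 48, -48, -2, -43] -> [48, 41, -2, -28, -43, -48, -49] -> [-28, -43, -48, -49] -> [-28, -43, -48, -49]
  [-42, 16, 18, 44, -34, -15, -2] -> [44, 18, 16, -2, -15, -34, -42] -> [-15, -34, -42] -> [-15, -34, -42]
  [-42, -49, -1, 24, 18, 3] -> [24, 18, 3, -1, -42, -49] -> [-42, -49] -> [-42, -49]
  probe: [32, 4, 37, 1, 15, -29] -> [37, 32, 15, 4, 1, -29] -> [-29] -> [-29]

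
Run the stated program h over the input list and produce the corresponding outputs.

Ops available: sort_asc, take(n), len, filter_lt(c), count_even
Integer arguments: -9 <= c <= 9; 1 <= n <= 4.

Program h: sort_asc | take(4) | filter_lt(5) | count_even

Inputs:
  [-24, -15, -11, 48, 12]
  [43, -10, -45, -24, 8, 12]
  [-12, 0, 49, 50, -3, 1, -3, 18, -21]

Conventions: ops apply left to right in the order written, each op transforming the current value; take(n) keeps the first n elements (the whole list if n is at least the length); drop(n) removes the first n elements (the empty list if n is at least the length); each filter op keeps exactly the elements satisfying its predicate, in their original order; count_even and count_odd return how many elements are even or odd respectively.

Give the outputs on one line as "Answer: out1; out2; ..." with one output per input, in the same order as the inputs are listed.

Execution, op by op:
  [-24, -15, -11, 48, 12] -> [-24, -15, -11, 12, 48] -> [-24, -15, -11, 12] -> [-24, -15, -11] -> 1
  [43, -10, -45, -24, 8, 12] -> [-45, -24, -10, 8, 12, 43] -> [-45, -24, -10, 8] -> [-45, -24, -10] -> 2
  [-12, 0, 49, 50, -3, 1, -3, 18, -21] -> [-21, -12, -3, -3, 0, 1, 18, 49, 50] -> [-21, -12, -3, -3] -> [-21, -12, -3, -3] -> 1

1; 2; 1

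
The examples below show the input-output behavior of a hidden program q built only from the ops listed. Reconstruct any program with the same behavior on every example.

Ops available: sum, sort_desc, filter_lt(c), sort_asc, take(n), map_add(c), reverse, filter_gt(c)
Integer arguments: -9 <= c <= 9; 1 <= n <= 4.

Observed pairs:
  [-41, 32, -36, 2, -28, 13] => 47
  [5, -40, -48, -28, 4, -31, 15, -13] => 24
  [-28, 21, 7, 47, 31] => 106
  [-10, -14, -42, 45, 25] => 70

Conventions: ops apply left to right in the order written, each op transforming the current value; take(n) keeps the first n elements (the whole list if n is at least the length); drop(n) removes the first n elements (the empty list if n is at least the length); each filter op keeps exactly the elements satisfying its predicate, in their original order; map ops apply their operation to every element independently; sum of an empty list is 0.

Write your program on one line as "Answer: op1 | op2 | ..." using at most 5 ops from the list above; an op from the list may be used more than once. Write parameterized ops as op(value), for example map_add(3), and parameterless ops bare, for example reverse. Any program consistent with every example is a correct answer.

filter_gt(-5) | sort_asc | reverse | sum

Check, running the answer program on each example:
  [-41, 32, -36, 2, -28, 13] -> [32, 2, 13] -> [2, 13, 32] -> [32, 13, 2] -> 47
  [5, -40, -48, -28, 4, -31, 15, -13] -> [5, 4, 15] -> [4, 5, 15] -> [15, 5, 4] -> 24
  [-28, 21, 7, 47, 31] -> [21, 7, 47, 31] -> [7, 21, 31, 47] -> [47, 31, 21, 7] -> 106
  [-10, -14, -42, 45, 25] -> [45, 25] -> [25, 45] -> [45, 25] -> 70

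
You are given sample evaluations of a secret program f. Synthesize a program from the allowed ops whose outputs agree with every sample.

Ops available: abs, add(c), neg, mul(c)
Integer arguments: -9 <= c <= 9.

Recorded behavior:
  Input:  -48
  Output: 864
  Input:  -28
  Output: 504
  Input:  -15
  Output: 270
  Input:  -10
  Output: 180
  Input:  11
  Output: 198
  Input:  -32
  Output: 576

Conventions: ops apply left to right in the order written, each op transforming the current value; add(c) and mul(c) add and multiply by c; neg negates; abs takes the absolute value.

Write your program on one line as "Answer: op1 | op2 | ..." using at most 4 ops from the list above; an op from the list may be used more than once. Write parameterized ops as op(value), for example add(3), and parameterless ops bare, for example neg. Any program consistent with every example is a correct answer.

mul(-9) | mul(2) | abs

Check, running the answer program on each example:
  -48 -> 432 -> 864 -> 864
  -28 -> 252 -> 504 -> 504
  -15 -> 135 -> 270 -> 270
  -10 -> 90 -> 180 -> 180
  11 -> -99 -> -198 -> 198
  -32 -> 288 -> 576 -> 576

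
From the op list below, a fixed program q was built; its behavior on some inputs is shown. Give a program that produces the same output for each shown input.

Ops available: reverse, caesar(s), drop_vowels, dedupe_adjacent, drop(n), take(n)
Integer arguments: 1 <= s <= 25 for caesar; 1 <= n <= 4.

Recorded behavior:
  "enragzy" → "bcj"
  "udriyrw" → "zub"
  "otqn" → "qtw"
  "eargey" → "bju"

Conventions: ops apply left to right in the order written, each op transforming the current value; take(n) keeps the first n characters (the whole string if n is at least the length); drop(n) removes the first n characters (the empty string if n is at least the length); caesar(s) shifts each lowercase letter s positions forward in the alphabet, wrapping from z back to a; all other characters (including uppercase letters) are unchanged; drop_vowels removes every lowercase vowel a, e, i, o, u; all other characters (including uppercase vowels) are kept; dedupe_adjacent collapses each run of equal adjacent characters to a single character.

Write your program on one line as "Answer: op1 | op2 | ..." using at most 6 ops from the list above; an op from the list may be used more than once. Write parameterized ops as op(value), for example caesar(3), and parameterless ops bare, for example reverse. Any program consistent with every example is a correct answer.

drop_vowels | reverse | caesar(5) | caesar(24) | take(3)

Check, running the answer program on each example:
  "enragzy" -> "nrgzy" -> "yzgrn" -> "delws" -> "bcjuq" -> "bcj"
  "udriyrw" -> "dryrw" -> "wryrd" -> "bwdwi" -> "zubug" -> "zub"
  "otqn" -> "tqn" -> "nqt" -> "svy" -> "qtw" -> "qtw"
  "eargey" -> "rgy" -> "ygr" -> "dlw" -> "bju" -> "bju"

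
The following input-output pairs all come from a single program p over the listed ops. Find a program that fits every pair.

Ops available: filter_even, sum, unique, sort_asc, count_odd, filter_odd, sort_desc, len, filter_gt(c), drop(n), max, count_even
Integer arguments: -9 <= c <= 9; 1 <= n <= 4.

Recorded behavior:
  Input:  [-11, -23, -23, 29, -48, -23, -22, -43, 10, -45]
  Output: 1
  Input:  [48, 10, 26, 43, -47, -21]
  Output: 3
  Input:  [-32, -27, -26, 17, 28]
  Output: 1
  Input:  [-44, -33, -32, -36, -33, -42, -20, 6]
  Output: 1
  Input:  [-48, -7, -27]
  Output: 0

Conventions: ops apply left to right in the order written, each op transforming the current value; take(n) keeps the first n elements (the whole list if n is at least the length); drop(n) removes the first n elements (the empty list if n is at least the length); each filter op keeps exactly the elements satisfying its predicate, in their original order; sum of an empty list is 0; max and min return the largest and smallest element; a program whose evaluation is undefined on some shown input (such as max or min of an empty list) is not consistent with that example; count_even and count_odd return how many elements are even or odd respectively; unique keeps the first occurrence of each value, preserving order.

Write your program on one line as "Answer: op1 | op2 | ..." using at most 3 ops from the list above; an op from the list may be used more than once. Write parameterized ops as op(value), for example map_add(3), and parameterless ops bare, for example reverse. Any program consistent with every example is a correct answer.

filter_gt(-3) | count_even

Check, running the answer program on each example:
  [-11, -23, -23, 29, -48, -23, -22, -43, 10, -45] -> [29, 10] -> 1
  [48, 10, 26, 43, -47, -21] -> [48, 10, 26, 43] -> 3
  [-32, -27, -26, 17, 28] -> [17, 28] -> 1
  [-44, -33, -32, -36, -33, -42, -20, 6] -> [6] -> 1
  [-48, -7, -27] -> [] -> 0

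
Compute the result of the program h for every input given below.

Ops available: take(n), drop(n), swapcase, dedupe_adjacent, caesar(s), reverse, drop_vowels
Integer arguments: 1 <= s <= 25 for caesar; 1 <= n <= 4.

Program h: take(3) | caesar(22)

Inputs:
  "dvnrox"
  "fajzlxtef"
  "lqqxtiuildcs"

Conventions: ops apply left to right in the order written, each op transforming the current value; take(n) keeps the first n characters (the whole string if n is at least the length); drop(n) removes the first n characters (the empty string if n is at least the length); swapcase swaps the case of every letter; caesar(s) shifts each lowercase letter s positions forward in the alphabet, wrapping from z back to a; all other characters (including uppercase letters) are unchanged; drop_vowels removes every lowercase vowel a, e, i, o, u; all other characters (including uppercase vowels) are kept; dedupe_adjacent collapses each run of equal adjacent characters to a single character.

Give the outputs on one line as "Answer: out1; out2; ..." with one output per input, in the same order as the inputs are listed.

Execution, op by op:
  "dvnrox" -> "dvn" -> "zrj"
  "fajzlxtef" -> "faj" -> "bwf"
  "lqqxtiuildcs" -> "lqq" -> "hmm"

"zrj"; "bwf"; "hmm"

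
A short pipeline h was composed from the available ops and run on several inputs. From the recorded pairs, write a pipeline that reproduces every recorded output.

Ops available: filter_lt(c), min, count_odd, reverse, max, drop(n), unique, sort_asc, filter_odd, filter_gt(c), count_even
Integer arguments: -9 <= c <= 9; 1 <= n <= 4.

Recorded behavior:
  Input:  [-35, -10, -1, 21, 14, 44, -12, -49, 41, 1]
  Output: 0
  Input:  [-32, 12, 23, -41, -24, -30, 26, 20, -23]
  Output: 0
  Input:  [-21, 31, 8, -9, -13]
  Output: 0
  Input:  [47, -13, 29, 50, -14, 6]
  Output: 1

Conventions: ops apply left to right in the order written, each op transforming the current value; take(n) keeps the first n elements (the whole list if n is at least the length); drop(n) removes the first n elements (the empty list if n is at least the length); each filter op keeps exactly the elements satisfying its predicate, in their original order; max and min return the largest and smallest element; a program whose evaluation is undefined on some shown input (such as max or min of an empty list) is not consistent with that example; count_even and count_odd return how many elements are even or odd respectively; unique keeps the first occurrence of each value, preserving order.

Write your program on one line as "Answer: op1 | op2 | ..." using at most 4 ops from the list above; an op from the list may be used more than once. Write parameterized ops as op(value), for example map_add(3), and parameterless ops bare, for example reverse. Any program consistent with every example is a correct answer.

filter_lt(7) | filter_gt(-5) | count_even

Check, running the answer program on each example:
  [-35, -10, -1, 21, 14, 44, -12, -49, 41, 1] -> [-35, -10, -1, -12, -49, 1] -> [-1, 1] -> 0
  [-32, 12, 23, -41, -24, -30, 26, 20, -23] -> [-32, -41, -24, -30, -23] -> [] -> 0
  [-21, 31, 8, -9, -13] -> [-21, -9, -13] -> [] -> 0
  [47, -13, 29, 50, -14, 6] -> [-13, -14, 6] -> [6] -> 1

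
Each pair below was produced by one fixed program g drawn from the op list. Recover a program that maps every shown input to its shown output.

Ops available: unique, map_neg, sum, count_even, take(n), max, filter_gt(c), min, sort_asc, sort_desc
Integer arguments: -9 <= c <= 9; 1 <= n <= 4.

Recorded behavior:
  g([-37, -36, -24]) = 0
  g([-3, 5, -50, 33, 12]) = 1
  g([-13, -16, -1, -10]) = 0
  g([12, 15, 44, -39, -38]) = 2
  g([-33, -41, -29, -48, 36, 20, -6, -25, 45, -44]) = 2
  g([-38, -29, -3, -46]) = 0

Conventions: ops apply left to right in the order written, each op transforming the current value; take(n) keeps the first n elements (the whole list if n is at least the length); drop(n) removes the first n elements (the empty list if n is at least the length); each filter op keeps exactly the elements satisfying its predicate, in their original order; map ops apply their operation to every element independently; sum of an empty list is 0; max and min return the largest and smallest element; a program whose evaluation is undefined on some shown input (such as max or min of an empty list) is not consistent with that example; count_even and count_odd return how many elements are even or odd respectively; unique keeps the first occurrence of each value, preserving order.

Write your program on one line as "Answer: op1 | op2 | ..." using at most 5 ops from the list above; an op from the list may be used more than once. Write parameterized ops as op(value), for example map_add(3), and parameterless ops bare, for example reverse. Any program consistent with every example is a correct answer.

filter_gt(-2) | filter_gt(6) | map_neg | sort_desc | count_even

Check, running the answer program on each example:
  [-37, -36, -24] -> [] -> [] -> [] -> [] -> 0
  [-3, 5, -50, 33, 12] -> [5, 33, 12] -> [33, 12] -> [-33, -12] -> [-12, -33] -> 1
  [-13, -16, -1, -10] -> [-1] -> [] -> [] -> [] -> 0
  [12, 15, 44, -39, -38] -> [12, 15, 44] -> [12, 15, 44] -> [-12, -15, -44] -> [-12, -15, -44] -> 2
  [-33, -41, -29, -48, 36, 20, -6, -25, 45, -44] -> [36, 20, 45] -> [36, 20, 45] -> [-36, -20, -45] -> [-20, -36, -45] -> 2
  [-38, -29, -3, -46] -> [] -> [] -> [] -> [] -> 0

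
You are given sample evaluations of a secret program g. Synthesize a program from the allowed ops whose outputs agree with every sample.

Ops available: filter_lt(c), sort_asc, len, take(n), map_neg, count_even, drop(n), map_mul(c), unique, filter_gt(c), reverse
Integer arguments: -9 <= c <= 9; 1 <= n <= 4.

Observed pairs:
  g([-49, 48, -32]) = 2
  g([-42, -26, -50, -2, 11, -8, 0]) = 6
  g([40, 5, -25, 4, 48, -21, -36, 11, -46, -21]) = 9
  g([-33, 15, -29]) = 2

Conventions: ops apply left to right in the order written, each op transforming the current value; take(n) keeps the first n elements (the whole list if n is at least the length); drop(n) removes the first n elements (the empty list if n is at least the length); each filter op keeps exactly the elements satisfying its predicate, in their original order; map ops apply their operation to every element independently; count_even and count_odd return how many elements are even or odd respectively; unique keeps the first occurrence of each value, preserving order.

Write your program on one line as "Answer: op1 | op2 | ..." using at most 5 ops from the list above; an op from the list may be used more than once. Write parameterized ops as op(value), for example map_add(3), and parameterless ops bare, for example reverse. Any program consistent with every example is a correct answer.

sort_asc | map_mul(6) | drop(1) | count_even

Check, running the answer program on each example:
  [-49, 48, -32] -> [-49, -32, 48] -> [-294, -192, 288] -> [-192, 288] -> 2
  [-42, -26, -50, -2, 11, -8, 0] -> [-50, -42, -26, -8, -2, 0, 11] -> [-300, -252, -156, -48, -12, 0, 66] -> [-252, -156, -48, -12, 0, 66] -> 6
  [40, 5, -25, 4, 48, -21, -36, 11, -46, -21] -> [-46, -36, -25, -21, -21, 4, 5, 11, 40, 48] -> [-276, -216, -150, -126, -126, 24, 30, 66, 240, 288] -> [-216, -150, -126, -126, 24, 30, 66, 240, 288] -> 9
  [-33, 15, -29] -> [-33, -29, 15] -> [-198, -174, 90] -> [-174, 90] -> 2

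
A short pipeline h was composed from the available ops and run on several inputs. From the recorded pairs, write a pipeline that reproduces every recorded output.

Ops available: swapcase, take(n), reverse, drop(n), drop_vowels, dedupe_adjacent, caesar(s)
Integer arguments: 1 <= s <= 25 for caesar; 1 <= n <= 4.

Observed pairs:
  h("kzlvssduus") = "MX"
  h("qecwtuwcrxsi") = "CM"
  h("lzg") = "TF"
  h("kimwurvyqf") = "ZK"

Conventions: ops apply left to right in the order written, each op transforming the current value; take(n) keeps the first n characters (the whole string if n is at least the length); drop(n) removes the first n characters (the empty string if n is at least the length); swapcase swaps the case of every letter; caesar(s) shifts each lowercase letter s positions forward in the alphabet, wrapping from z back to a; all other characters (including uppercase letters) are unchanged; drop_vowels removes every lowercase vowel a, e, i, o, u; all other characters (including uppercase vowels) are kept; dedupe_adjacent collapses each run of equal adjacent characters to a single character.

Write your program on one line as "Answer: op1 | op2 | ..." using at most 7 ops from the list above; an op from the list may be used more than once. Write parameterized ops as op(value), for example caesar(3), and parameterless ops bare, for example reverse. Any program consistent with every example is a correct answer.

caesar(20) | drop_vowels | swapcase | dedupe_adjacent | reverse | take(2)

Check, running the answer program on each example:
  "kzlvssduus" -> "etfpmmxoom" -> "tfpmmxm" -> "TFPMMXM" -> "TFPMXM" -> "MXMPFT" -> "MX"
  "qecwtuwcrxsi" -> "kywqnoqwlrmc" -> "kywqnqwlrmc" -> "KYWQNQWLRMC" -> "KYWQNQWLRMC" -> "CMRLWQNQWYK" -> "CM"
  "lzg" -> "fta" -> "ft" -> "FT" -> "FT" -> "TF" -> "TF"
  "kimwurvyqf" -> "ecgqolpskz" -> "cgqlpskz" -> "CGQLPSKZ" -> "CGQLPSKZ" -> "ZKSPLQGC" -> "ZK"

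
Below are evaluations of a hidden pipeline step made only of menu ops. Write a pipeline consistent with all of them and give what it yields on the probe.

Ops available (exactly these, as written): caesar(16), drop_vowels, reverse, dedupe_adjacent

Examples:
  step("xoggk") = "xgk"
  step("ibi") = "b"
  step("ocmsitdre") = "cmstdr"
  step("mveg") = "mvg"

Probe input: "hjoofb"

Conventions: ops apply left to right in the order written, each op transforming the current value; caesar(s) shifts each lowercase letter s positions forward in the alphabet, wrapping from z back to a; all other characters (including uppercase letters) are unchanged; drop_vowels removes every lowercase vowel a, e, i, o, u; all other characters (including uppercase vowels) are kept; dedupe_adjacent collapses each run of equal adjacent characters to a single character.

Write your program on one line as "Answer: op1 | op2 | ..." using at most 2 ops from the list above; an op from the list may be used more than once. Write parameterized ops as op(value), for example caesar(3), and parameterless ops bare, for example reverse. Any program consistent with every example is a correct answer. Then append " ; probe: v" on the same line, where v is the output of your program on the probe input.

drop_vowels | dedupe_adjacent ; probe: "hjfb"

Check, running the answer program on each example:
  "xoggk" -> "xggk" -> "xgk"
  "ibi" -> "b" -> "b"
  "ocmsitdre" -> "cmstdr" -> "cmstdr"
  "mveg" -> "mvg" -> "mvg"
  probe: "hjoofb" -> "hjfb" -> "hjfb"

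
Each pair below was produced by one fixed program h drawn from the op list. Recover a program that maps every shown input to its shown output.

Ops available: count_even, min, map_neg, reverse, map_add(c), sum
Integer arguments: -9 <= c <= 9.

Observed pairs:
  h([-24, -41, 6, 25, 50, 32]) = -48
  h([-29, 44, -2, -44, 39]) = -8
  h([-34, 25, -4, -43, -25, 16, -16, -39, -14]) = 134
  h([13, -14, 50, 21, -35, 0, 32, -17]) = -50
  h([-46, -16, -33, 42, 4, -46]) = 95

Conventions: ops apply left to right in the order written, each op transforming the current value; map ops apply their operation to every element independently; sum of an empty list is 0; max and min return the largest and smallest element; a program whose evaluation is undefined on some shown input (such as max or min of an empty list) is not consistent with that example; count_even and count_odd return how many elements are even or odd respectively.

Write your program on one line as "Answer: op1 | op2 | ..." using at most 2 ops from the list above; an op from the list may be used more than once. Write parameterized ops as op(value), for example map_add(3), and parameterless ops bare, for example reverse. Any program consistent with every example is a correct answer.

map_neg | sum

Check, running the answer program on each example:
  [-24, -41, 6, 25, 50, 32] -> [24, 41, -6, -25, -50, -32] -> -48
  [-29, 44, -2, -44, 39] -> [29, -44, 2, 44, -39] -> -8
  [-34, 25, -4, -43, -25, 16, -16, -39, -14] -> [34, -25, 4, 43, 25, -16, 16, 39, 14] -> 134
  [13, -14, 50, 21, -35, 0, 32, -17] -> [-13, 14, -50, -21, 35, 0, -32, 17] -> -50
  [-46, -16, -33, 42, 4, -46] -> [46, 16, 33, -42, -4, 46] -> 95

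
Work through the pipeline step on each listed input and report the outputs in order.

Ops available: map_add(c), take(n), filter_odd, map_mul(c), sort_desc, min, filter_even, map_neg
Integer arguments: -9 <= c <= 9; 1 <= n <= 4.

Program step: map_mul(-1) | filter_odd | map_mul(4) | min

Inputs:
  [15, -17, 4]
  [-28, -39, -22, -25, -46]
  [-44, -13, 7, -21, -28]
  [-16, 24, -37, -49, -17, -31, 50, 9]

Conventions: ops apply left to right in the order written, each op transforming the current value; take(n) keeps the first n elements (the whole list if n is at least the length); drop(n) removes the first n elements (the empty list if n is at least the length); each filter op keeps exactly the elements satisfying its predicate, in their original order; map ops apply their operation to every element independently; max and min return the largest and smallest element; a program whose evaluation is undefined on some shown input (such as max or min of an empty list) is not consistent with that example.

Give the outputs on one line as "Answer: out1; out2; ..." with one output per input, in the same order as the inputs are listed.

-60; 100; -28; -36

Execution, op by op:
  [15, -17, 4] -> [-15, 17, -4] -> [-15, 17] -> [-60, 68] -> -60
  [-28, -39, -22, -25, -46] -> [28, 39, 22, 25, 46] -> [39, 25] -> [156, 100] -> 100
  [-44, -13, 7, -21, -28] -> [44, 13, -7, 21, 28] -> [13, -7, 21] -> [52, -28, 84] -> -28
  [-16, 24, -37, -49, -17, -31, 50, 9] -> [16, -24, 37, 49, 17, 31, -50, -9] -> [37, 49, 17, 31, -9] -> [148, 196, 68, 124, -36] -> -36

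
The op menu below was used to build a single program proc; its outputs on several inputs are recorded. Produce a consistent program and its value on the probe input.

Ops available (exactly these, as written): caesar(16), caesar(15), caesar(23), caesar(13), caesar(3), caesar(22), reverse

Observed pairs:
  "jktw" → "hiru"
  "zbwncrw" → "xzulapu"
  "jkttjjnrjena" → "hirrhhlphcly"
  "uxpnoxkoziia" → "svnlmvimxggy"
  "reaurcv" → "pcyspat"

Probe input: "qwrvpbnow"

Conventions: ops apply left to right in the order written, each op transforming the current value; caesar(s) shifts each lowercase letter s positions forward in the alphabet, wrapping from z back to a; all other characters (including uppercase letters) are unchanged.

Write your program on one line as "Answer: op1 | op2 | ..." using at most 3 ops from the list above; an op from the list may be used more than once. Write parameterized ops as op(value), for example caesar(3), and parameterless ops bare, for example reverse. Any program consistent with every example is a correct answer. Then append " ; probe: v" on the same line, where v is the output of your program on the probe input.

caesar(15) | caesar(22) | caesar(13) ; probe: "ouptnzlmu"

Check, running the answer program on each example:
  "jktw" -> "yzil" -> "uveh" -> "hiru"
  "zbwncrw" -> "oqlcrgl" -> "kmhynch" -> "xzulapu"
  "jkttjjnrjena" -> "yziiyycgytcp" -> "uveeuuycupyl" -> "hirrhhlphcly"
  "uxpnoxkoziia" -> "jmecdmzdoxxp" -> "fiayzivzkttl" -> "svnlmvimxggy"
  "reaurcv" -> "gtpjgrk" -> "cplfcng" -> "pcyspat"
  probe: "qwrvpbnow" -> "flgkeqcdl" -> "bhcgamyzh" -> "ouptnzlmu"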